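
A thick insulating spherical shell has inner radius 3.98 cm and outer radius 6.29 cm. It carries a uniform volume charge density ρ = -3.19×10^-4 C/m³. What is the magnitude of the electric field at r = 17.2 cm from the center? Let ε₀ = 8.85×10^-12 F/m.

By spherical symmetry E is radial; choose a Gaussian sphere of radius r = 17.2 cm (r > 6.29 cm, enclosing the whole shell).
Q_enc = ρ·(4π/3)(b³ − a³) = (-3.19×10^-4)·(4π/3)·((0.0629)³ − (0.0398)³) = -2.483×10^-7 C.
By Gauss's law, ∮E·dA = E·4πr² = Q_enc/ε₀.
E = |Q_enc|/(4πε₀r²) = (2.483×10^-7)/(4π·8.85×10^-12·(0.172)²) = 7.55×10^4 N/C.

7.55×10^4 N/C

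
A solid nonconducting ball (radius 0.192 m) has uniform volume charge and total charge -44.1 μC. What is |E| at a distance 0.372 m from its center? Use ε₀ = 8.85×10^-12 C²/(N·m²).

E ≈ 2.87×10^6 N/C

By spherical symmetry E is radial; choose a Gaussian sphere of radius r = 0.372 m (r > R, so the entire charge is enclosed).
Q_enc = -44.1 μC = -4.41×10^-5 C.
Gauss's law: E·4πr² = Q_enc/ε₀.
E = |Q_enc|/(4πε₀r²) = (4.41×10^-5)/(4π·8.85×10^-12·(0.372)²) = 2.87e6 N/C.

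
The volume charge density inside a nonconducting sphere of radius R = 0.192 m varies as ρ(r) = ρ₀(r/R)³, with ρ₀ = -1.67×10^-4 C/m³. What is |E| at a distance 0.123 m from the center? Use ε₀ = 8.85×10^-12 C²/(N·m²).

Take a concentric spherical Gaussian surface of radius r = 0.123 m (r < R).
Q_enc = ∫₀^r ρ(r')·4πr'² dr' = (4πρ₀/R³) ∫₀^r r'^5 dr' = 4πρ₀ r^6/(6·R³) = -1.711×10^-7 C.
Since E is radial and uniform over the Gaussian sphere, Φ = E·4πr² = Q_enc/ε₀.
E = |Q_enc|/(4πε₀r²) = (1.711×10^-7)/(4π·8.85×10^-12·(0.123)²) = 1.02×10^5 N/C.

E = 1.02e5 N/C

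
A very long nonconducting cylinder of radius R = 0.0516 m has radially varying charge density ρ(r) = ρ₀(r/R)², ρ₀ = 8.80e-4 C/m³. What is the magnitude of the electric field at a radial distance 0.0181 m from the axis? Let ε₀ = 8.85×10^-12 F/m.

By cylindrical symmetry E is radial; use a coaxial Gaussian cylinder of radius 0.0181 m and length L (r < R).
Integrating ρ over the cross-section to radius r: λ_enc = (2πρ₀/R²) ∫₀^r r'^3 dr' = 2πρ₀ r^4/(4·R²) = 5.572×10^-8 C/m.
Applying ∮E·dA = Q_enc/ε₀ with the end caps contributing no flux:
E = |λ_enc|/(2πε₀r) = (5.572e-8)/(2π·8.85×10^-12·0.0181) = 5.54×10^4 N/C.

5.54e4 V/m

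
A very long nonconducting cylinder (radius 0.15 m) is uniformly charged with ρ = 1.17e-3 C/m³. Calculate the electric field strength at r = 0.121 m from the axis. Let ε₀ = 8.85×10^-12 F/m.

E = 8.00×10^6 N/C

Coaxial Gaussian cylinder, radius r = 0.121 m, length L (r < R).
Charge inside radius r per length L is ρ·πr²·L, so λ_enc = ρπr² = 5.382×10^-5 C/m.
Gauss's law: E·2πrL = λ_enc L/ε₀.
E = |λ_enc|/(2πε₀r) = (5.382×10^-5)/(2π·8.85×10^-12·0.121) = 8.00×10^6 N/C.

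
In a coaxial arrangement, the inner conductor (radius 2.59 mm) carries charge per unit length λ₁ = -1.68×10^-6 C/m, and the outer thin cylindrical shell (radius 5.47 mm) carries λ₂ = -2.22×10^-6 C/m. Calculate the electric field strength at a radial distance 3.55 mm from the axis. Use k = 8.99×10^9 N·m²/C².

E ≈ 8.51×10^6 V/m

By cylindrical symmetry E is radial; use a coaxial Gaussian cylinder of radius 3.55 mm and length L (between the conductors, 2.59 mm < r < 5.47 mm).
The shell at 5.47 mm lies outside the Gaussian surface, so λ_enc = λ₁ = -1.68×10^-6 C/m.
Applying ∮E·dA = Q_enc/ε₀ with the end caps contributing no flux:
E = 2k|λ_enc|/r = 2(8.99×10^9)(1.68×10^-6)/(0.00355) = 8.51e6 N/C.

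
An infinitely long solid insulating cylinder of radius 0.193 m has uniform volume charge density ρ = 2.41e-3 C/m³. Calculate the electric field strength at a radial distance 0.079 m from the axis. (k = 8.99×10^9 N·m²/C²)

E ≈ 1.08×10^7 N/C

By cylindrical symmetry E is radial; use a coaxial Gaussian cylinder of radius 0.079 m and length L (r < R).
Enclosed charge per unit length: λ_enc = ρ·πr² = (2.41×10^-3)π(0.079)² = 4.725×10^-5 C/m.
Gauss's law: E·2πrL = λ_enc L/ε₀.
E = 2k|λ_enc|/r = 2(8.99×10^9)(4.725×10^-5)/(0.079) = 1.08e7 N/C.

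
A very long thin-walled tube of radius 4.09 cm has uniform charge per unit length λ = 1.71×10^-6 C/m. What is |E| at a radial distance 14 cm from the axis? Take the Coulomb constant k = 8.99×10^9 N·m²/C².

Coaxial Gaussian cylinder, radius r = 14 cm, length L (r > 4.09 cm).
The full line charge is enclosed: λ_enc = 1.71×10^-6 C/m.
Gauss's law: E·2πrL = λ_enc L/ε₀.
E = 2k|λ_enc|/r = 2(8.99×10^9)(1.71e-6)/(0.14) = 2.20×10^5 N/C.

2.20e5 V/m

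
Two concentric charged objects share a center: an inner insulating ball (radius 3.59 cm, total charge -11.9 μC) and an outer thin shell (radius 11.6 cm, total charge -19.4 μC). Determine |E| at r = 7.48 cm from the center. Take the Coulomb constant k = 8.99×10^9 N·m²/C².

E = 1.91e7 N/C

Take a concentric spherical Gaussian surface of radius r = 7.48 cm (between the bodies, 3.59 cm < r < 11.6 cm).
The shell at 11.6 cm lies outside the Gaussian surface, so Q_enc = -11.9 μC = -1.19×10^-5 C.
Since E is radial and uniform over the Gaussian sphere, Φ = E·4πr² = Q_enc/ε₀.
E = k|Q_enc|/r² = (8.99×10^9)(1.19×10^-5)/(0.0748)² = 1.91×10^7 N/C.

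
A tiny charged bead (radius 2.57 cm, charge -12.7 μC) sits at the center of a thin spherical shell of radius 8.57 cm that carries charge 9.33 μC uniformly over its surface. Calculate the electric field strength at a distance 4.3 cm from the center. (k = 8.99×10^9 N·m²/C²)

E ≈ 6.17e7 V/m

Use a concentric Gaussian sphere at r = 4.3 cm (between the bodies, 2.57 cm < r < 8.57 cm).
The shell at 8.57 cm lies outside the Gaussian surface, so Q_enc = -12.7 μC = -1.27×10^-5 C.
Gauss's law: E·4πr² = Q_enc/ε₀.
E = k|Q_enc|/r² = (8.99×10^9)(1.27×10^-5)/(0.043)² = 6.17×10^7 N/C.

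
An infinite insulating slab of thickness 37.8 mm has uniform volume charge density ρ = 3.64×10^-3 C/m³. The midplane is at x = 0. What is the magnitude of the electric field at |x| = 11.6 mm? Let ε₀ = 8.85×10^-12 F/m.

By symmetry E is perpendicular to the slab. A Gaussian pillbox from −11.6 mm to +11.6 mm (face area A) lies entirely within the slab.
Q_enc = ρ·(2x)·A and flux = 2EA, so 2EA = 2ρxA/ε₀ ⇒ E = |ρ|x/ε₀.
E = (3.64×10^-3)(0.0116)/(8.85×10^-12) = 4.77×10^6 N/C.

E = 4.77×10^6 N/C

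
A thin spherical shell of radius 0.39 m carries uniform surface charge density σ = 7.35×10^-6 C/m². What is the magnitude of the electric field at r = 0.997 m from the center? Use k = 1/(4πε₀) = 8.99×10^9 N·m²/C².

E ≈ 1.27×10^5 V/m

Take a concentric spherical Gaussian surface of radius r = 0.997 m (r > 0.39 m).
The entire shell is enclosed: Q_enc = σ·4πR² = (7.35×10^-6)·4π·(0.39)² = 1.405e-5 C.
By Gauss's law, ∮E·dA = E·4πr² = Q_enc/ε₀.
E = k|Q_enc|/r² = (8.99×10^9)(1.405e-5)/(0.997)² = 1.27e5 N/C.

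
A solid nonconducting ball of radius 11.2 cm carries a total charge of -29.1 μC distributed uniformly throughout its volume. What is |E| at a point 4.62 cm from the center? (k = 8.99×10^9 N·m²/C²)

|E| = 8.60e6 N/C

By spherical symmetry E is radial; choose a Gaussian sphere of radius r = 4.62 cm (r < R).
Only the charge within r is enclosed: Q_enc = Q·(r/R)³ = (-29.1 μC)·(4.62 cm/11.2 cm)³ = -2.043×10^-6 C.
Applying ∮E·dA = Q_enc/ε₀ with Φ = E(4πr²):
E = k|Q_enc|/r² = (8.99×10^9)(2.043×10^-6)/(0.0462)² = 8.60×10^6 N/C.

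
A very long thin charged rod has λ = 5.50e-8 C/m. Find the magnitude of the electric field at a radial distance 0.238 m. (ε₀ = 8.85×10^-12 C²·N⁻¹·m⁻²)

Take a coaxial cylindrical Gaussian surface of radius r = 0.238 m and length L.
Q_enc = λL, so λ_enc = 5.50e-8 C/m.
Applying ∮E·dA = Q_enc/ε₀ with the end caps contributing no flux:
E = |λ_enc|/(2πε₀r) = (5.50e-8)/(2π·8.85×10^-12·0.238) = 4.16×10^3 N/C.

|E| ≈ 4.16×10^3 N/C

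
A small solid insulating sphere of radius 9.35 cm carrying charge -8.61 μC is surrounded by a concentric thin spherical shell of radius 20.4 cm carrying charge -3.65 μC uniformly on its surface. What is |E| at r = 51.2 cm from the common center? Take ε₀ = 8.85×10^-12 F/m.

|E| = 4.21×10^5 N/C

Use a concentric Gaussian sphere at r = 51.2 cm (r > 20.4 cm, enclosing both).
Q_enc = (-8.61 μC) + (-3.65 μC) = -1.226e-5 C.
Gauss's law: E·4πr² = Q_enc/ε₀.
E = |Q_enc|/(4πε₀r²) = (1.226e-5)/(4π·8.85×10^-12·(0.512)²) = 4.21e5 N/C.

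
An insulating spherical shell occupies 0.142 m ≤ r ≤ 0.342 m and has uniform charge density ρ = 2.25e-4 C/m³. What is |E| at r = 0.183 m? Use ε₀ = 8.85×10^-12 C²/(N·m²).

|E| ≈ 8.26e5 V/m

Use a concentric Gaussian sphere at r = 0.183 m (within the shell material, 0.142 m < r < 0.342 m).
Only the shell between 0.142 m and r is enclosed: Q_enc = ρ·(4π/3)(r³ − a³) = (2.25e-4)·(4π/3)·((0.183)³ − (0.142)³) = 3.077×10^-6 C.
By Gauss's law, ∮E·dA = E·4πr² = Q_enc/ε₀.
E = |Q_enc|/(4πε₀r²) = (3.077×10^-6)/(4π·8.85×10^-12·(0.183)²) = 8.26×10^5 N/C.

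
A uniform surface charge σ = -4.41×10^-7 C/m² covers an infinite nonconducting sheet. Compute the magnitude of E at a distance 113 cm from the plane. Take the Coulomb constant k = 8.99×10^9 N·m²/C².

E = 2.49e4 N/C

Choose a cylindrical pillbox piercing the sheet, end faces (area A) parallel to it.
Only the two end caps contribute flux: Φ = 2EA. With Q_enc = σA, Gauss's law gives E = |σ|/(2ε₀).
E = 2πk|σ| = 2π(8.99×10^9)(4.41×10^-7) = 2.49×10^4 N/C.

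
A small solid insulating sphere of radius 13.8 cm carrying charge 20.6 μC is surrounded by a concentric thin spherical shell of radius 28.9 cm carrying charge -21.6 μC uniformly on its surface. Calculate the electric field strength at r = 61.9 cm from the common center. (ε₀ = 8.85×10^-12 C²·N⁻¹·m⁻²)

Take a concentric spherical Gaussian surface of radius r = 61.9 cm (r > 28.9 cm, enclosing both).
Q_enc = (20.6 μC) + (-21.6 μC) = -1.00×10^-6 C.
Applying ∮E·dA = Q_enc/ε₀ with Φ = E(4πr²):
E = |Q_enc|/(4πε₀r²) = (1.00×10^-6)/(4π·8.85×10^-12·(0.619)²) = 2.35×10^4 N/C.

|E| ≈ 2.35×10^4 N/C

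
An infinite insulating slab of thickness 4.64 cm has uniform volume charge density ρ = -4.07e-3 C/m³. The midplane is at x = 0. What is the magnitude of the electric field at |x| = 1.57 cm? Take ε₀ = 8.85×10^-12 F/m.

|E| = 7.22×10^6 V/m

By symmetry E is perpendicular to the slab. A Gaussian pillbox from −1.57 cm to +1.57 cm (face area A) lies entirely within the slab.
Q_enc = ρ·(2x)·A and flux = 2EA, so 2EA = 2ρxA/ε₀ ⇒ E = |ρ|x/ε₀.
E = (4.07e-3)(0.0157)/(8.85×10^-12) = 7.22×10^6 N/C.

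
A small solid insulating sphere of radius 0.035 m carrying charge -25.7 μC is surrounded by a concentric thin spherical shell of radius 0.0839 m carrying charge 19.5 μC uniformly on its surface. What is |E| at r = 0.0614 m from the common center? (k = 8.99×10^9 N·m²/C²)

Use a concentric Gaussian sphere at r = 0.0614 m (between the bodies, 0.035 m < r < 0.0839 m).
The shell at 0.0839 m lies outside the Gaussian surface, so Q_enc = -25.7 μC = -2.57×10^-5 C.
Since E is radial and uniform over the Gaussian sphere, Φ = E·4πr² = Q_enc/ε₀.
E = k|Q_enc|/r² = (8.99×10^9)(2.57×10^-5)/(0.0614)² = 6.13e7 N/C.

6.13×10^7 N/C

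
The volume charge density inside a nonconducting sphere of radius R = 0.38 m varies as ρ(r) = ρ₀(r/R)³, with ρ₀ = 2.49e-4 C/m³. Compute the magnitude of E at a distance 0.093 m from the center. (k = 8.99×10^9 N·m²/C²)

|E| = 6.39×10^3 N/C

Symmetry ⇒ E = E(r) r̂. Gaussian sphere of radius r = 0.093 m (r < R).
Integrate the density: Q_enc = 4π ∫₀^r ρ₀(r'/R)^3 r'² dr' = 4πρ₀ r^6/(6·R³) = 6.149×10^-9 C.
Applying ∮E·dA = Q_enc/ε₀ with Φ = E(4πr²):
E = k|Q_enc|/r² = (8.99×10^9)(6.149×10^-9)/(0.093)² = 6.39e3 N/C.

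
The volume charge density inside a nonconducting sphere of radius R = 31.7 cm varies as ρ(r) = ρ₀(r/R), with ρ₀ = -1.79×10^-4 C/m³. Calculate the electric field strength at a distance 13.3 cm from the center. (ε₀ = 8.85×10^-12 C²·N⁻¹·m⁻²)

By spherical symmetry E is radial; choose a Gaussian sphere of radius r = 13.3 cm (r < R).
Integrate the density: Q_enc = 4π ∫₀^r ρ₀(r'/R)^1 r'² dr' = 4πρ₀ r^4/(4·R) = -5.551e-7 C.
Since E is radial and uniform over the Gaussian sphere, Φ = E·4πr² = Q_enc/ε₀.
E = |Q_enc|/(4πε₀r²) = (5.551e-7)/(4π·8.85×10^-12·(0.133)²) = 2.82×10^5 N/C.

|E| = 2.82×10^5 V/m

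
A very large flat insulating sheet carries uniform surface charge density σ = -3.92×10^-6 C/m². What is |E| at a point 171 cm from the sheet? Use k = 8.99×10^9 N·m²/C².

E ≈ 2.21×10^5 N/C

The symmetry is planar: E is normal to the sheet and the same magnitude on both sides. Take a pillbox straddling the sheet with end-cap area A.
Only the two end caps contribute flux: Φ = 2EA. With Q_enc = σA, Gauss's law gives E = |σ|/(2ε₀).
E = 2πk|σ| = 2π(8.99×10^9)(3.92×10^-6) = 2.21×10^5 N/C.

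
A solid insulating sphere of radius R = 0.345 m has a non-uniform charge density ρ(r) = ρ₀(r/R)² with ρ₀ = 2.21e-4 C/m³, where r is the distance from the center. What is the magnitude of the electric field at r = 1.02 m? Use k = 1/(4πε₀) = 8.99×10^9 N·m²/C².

Take a concentric spherical Gaussian surface of radius r = 1.02 m (r > R, all charge enclosed).
Q_enc = 4π ∫₀^R ρ₀(r'/R)^2 r'² dr' = 4πρ₀R³/5 = 2.281×10^-5 C.
Applying ∮E·dA = Q_enc/ε₀ with Φ = E(4πr²):
E = k|Q_enc|/r² = (8.99×10^9)(2.281×10^-5)/(1.02)² = 1.97×10^5 N/C.

E ≈ 1.97×10^5 V/m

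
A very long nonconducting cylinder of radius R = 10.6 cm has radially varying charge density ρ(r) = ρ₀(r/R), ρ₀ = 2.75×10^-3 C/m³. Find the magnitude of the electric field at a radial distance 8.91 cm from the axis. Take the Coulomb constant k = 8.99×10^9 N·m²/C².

Take a coaxial cylindrical Gaussian surface of radius r = 8.91 cm and length L (r < R).
Integrating ρ over the cross-section to radius r: λ_enc = (2πρ₀/R) ∫₀^r r'^2 dr' = 2πρ₀ r^3/(3·R) = 3.843e-5 C/m.
Applying ∮E·dA = Q_enc/ε₀ with the end caps contributing no flux:
E = 2k|λ_enc|/r = 2(8.99×10^9)(3.843e-5)/(0.0891) = 7.76×10^6 N/C.

E ≈ 7.76e6 N/C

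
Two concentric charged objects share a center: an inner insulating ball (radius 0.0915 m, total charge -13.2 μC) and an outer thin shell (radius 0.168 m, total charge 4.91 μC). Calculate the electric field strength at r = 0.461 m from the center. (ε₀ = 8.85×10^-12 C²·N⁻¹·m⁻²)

E ≈ 3.51×10^5 N/C

Take a concentric spherical Gaussian surface of radius r = 0.461 m (r > 0.168 m, enclosing both).
Q_enc = (-13.2 μC) + (4.91 μC) = -8.29e-6 C.
Applying ∮E·dA = Q_enc/ε₀ with Φ = E(4πr²):
E = |Q_enc|/(4πε₀r²) = (8.29×10^-6)/(4π·8.85×10^-12·(0.461)²) = 3.51e5 N/C.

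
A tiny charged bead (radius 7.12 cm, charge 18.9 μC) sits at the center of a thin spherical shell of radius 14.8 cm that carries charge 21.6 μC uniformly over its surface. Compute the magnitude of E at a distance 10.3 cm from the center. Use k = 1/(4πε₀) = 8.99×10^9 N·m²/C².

By spherical symmetry E is radial; choose a Gaussian sphere of radius r = 10.3 cm (between the bodies, 7.12 cm < r < 14.8 cm).
The shell at 14.8 cm lies outside the Gaussian surface, so Q_enc = 18.9 μC = 1.89×10^-5 C.
Applying ∮E·dA = Q_enc/ε₀ with Φ = E(4πr²):
E = k|Q_enc|/r² = (8.99×10^9)(1.89×10^-5)/(0.103)² = 1.60e7 N/C.

|E| = 1.60×10^7 V/m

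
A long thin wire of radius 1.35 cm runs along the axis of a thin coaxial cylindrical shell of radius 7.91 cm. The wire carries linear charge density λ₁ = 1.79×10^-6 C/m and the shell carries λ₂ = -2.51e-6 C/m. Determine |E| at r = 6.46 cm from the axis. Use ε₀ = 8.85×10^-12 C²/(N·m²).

E = 4.98×10^5 N/C

By cylindrical symmetry E is radial; use a coaxial Gaussian cylinder of radius 6.46 cm and length L (between the conductors, 1.35 cm < r < 7.91 cm).
The shell at 7.91 cm lies outside the Gaussian surface, so λ_enc = λ₁ = 1.79e-6 C/m.
Applying ∮E·dA = Q_enc/ε₀ with the end caps contributing no flux:
E = |λ_enc|/(2πε₀r) = (1.79e-6)/(2π·8.85×10^-12·0.0646) = 4.98×10^5 N/C.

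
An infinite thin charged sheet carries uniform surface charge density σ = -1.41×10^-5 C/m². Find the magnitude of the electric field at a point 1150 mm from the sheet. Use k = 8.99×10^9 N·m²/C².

|E| ≈ 7.96×10^5 V/m

Choose a cylindrical pillbox piercing the sheet, end faces (area A) parallel to it.
Flux Φ = 2EA and Q_enc = σA, so 2EA = σA/ε₀ ⇒ E = |σ|/(2ε₀), independent of distance.
E = 2πk|σ| = 2π(8.99×10^9)(1.41×10^-5) = 7.96×10^5 N/C.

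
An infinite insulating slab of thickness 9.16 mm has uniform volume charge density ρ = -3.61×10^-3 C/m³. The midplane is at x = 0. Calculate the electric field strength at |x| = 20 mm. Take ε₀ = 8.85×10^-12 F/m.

1.87×10^6 N/C

The point |x| = 20 mm lies outside the slab (half-thickness 0.00458 m). A symmetric pillbox spanning the full slab encloses Q_enc = ρ·d·A.
Flux = 2EA ⇒ E = |ρ|d/(2ε₀), independent of distance outside.
E = (3.61×10^-3)(0.00916)/(2·8.85×10^-12) = 1.87×10^6 N/C.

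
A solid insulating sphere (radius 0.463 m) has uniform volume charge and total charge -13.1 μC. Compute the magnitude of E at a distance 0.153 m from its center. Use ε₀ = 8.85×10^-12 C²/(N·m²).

Take a concentric spherical Gaussian surface of radius r = 0.153 m (r < R).
Only the charge within r is enclosed: Q_enc = Q·(r/R)³ = (-13.1 μC)·(0.153 m/0.463 m)³ = -4.727×10^-7 C.
Since E is radial and uniform over the Gaussian sphere, Φ = E·4πr² = Q_enc/ε₀.
E = |Q_enc|/(4πε₀r²) = (4.727e-7)/(4π·8.85×10^-12·(0.153)²) = 1.82e5 N/C.

1.82e5 V/m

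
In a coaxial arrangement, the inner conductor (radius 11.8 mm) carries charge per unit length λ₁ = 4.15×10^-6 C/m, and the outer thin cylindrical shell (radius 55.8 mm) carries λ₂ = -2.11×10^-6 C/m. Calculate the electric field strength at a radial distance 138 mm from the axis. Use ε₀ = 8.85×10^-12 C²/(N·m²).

Coaxial Gaussian cylinder, radius r = 138 mm, length L (r > 55.8 mm, enclosing both).
λ_enc = λ₁ + λ₂ = (4.15×10^-6) + (-2.11×10^-6) = 2.04×10^-6 C/m.
Since E is radial and uniform over the curved surface, Φ = E·2πrL = Q_enc/ε₀ = λ_enc L/ε₀.
E = |λ_enc|/(2πε₀r) = (2.04×10^-6)/(2π·8.85×10^-12·0.138) = 2.66×10^5 N/C.

2.66×10^5 N/C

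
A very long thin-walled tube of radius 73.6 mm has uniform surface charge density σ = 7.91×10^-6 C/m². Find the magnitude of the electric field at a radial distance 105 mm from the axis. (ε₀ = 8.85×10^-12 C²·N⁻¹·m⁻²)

|E| ≈ 6.27e5 N/C

Choose a coaxial cylinder of radius r = 105 mm (arbitrary length L) as the Gaussian surface (r > 73.6 mm).
The whole shell is enclosed: λ_enc = σ·2πR = (7.91×10^-6)·2π·(0.0736) = 3.658e-6 C/m.
By Gauss's law (flux through the curved wall only), E·2πrL = λ_enc L/ε₀.
E = |λ_enc|/(2πε₀r) = (3.658e-6)/(2π·8.85×10^-12·0.105) = 6.27×10^5 N/C.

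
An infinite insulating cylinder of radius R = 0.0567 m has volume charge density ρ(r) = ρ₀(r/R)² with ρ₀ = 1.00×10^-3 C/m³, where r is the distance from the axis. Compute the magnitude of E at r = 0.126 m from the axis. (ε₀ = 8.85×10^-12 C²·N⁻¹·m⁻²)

E ≈ 7.21×10^5 N/C

By cylindrical symmetry E is radial; use a coaxial Gaussian cylinder of radius 0.126 m and length L (r > R, full charge per length enclosed).
λ_enc = 2π ∫₀^R ρ₀(r'/R)^2 r' dr' = 2πρ₀R²/4 = 5.05×10^-6 C/m.
Gauss's law: E·2πrL = λ_enc L/ε₀.
E = |λ_enc|/(2πε₀r) = (5.05e-6)/(2π·8.85×10^-12·0.126) = 7.21e5 N/C.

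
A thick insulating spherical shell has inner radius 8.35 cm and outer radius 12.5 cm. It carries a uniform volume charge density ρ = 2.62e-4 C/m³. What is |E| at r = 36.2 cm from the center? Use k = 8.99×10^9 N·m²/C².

Take a concentric spherical Gaussian surface of radius r = 36.2 cm (r > 12.5 cm, enclosing the whole shell).
Q_enc = ρ·(4π/3)(b³ − a³) = (2.62e-4)·(4π/3)·((0.125)³ − (0.0835)³) = 1.505×10^-6 C.
Applying ∮E·dA = Q_enc/ε₀ with Φ = E(4πr²):
E = k|Q_enc|/r² = (8.99×10^9)(1.505e-6)/(0.362)² = 1.03×10^5 N/C.

E = 1.03×10^5 N/C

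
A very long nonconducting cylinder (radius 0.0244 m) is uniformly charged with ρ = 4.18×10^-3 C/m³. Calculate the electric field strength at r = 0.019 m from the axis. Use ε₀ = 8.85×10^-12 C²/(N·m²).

E = 4.49×10^6 V/m

Take a coaxial cylindrical Gaussian surface of radius r = 0.019 m and length L (r < R).
Charge inside radius r per length L is ρ·πr²·L, so λ_enc = ρπr² = 4.741×10^-6 C/m.
Gauss's law: E·2πrL = λ_enc L/ε₀.
E = |λ_enc|/(2πε₀r) = (4.741e-6)/(2π·8.85×10^-12·0.019) = 4.49×10^6 N/C.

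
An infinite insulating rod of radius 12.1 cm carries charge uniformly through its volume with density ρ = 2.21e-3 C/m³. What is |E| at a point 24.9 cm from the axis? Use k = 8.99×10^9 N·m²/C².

By cylindrical symmetry E is radial; use a coaxial Gaussian cylinder of radius 24.9 cm and length L (r > 12.1 cm, full cross-section enclosed).
λ_enc = ρ·πR² = (2.21×10^-3)π(0.121)² = 1.017e-4 C/m.
Since E is radial and uniform over the curved surface, Φ = E·2πrL = Q_enc/ε₀ = λ_enc L/ε₀.
E = 2k|λ_enc|/r = 2(8.99×10^9)(1.017e-4)/(0.249) = 7.34×10^6 N/C.

E = 7.34×10^6 N/C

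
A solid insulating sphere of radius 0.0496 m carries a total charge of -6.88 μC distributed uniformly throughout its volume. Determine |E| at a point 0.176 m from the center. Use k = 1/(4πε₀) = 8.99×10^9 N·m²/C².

2.00e6 V/m

Take a concentric spherical Gaussian surface of radius r = 0.176 m (r > R, so the entire charge is enclosed).
Q_enc = -6.88 μC = -6.88×10^-6 C.
By Gauss's law, ∮E·dA = E·4πr² = Q_enc/ε₀.
E = k|Q_enc|/r² = (8.99×10^9)(6.88×10^-6)/(0.176)² = 2.00×10^6 N/C.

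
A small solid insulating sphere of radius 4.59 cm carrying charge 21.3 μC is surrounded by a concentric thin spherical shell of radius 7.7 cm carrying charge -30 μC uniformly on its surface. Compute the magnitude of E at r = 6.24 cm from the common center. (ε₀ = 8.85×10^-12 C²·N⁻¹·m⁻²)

E ≈ 4.92×10^7 V/m

Take a concentric spherical Gaussian surface of radius r = 6.24 cm (between the bodies, 4.59 cm < r < 7.7 cm).
Only the inner charge is enclosed; the outer shell contributes nothing inside itself. Q_enc = 21.3 μC = 2.13×10^-5 C.
Applying ∮E·dA = Q_enc/ε₀ with Φ = E(4πr²):
E = |Q_enc|/(4πε₀r²) = (2.13×10^-5)/(4π·8.85×10^-12·(0.0624)²) = 4.92×10^7 N/C.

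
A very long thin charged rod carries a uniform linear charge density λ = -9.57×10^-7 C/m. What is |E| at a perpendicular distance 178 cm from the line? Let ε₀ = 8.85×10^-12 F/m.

By cylindrical symmetry E is radial; use a coaxial Gaussian cylinder of radius 178 cm and length L.
Q_enc = λL, so λ_enc = -9.57e-7 C/m.
Since E is radial and uniform over the curved surface, Φ = E·2πrL = Q_enc/ε₀ = λ_enc L/ε₀.
E = |λ_enc|/(2πε₀r) = (9.57×10^-7)/(2π·8.85×10^-12·1.78) = 9.67×10^3 N/C.

9.67×10^3 N/C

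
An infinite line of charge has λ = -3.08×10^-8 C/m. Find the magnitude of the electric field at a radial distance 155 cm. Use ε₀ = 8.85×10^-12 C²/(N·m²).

Coaxial Gaussian cylinder, radius r = 155 cm, length L.
Q_enc = λL, so λ_enc = -3.08×10^-8 C/m.
By Gauss's law (flux through the curved wall only), E·2πrL = λ_enc L/ε₀.
E = |λ_enc|/(2πε₀r) = (3.08e-8)/(2π·8.85×10^-12·1.55) = 357 N/C.

|E| ≈ 357 N/C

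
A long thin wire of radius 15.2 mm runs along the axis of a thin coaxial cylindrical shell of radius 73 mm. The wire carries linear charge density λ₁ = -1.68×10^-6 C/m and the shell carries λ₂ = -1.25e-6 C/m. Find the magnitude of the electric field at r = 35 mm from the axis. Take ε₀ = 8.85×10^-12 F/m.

By cylindrical symmetry E is radial; use a coaxial Gaussian cylinder of radius 35 mm and length L (between the conductors, 15.2 mm < r < 73 mm).
The shell at 73 mm lies outside the Gaussian surface, so λ_enc = λ₁ = -1.68×10^-6 C/m.
Gauss's law: E·2πrL = λ_enc L/ε₀.
E = |λ_enc|/(2πε₀r) = (1.68×10^-6)/(2π·8.85×10^-12·0.035) = 8.63e5 N/C.

|E| ≈ 8.63×10^5 V/m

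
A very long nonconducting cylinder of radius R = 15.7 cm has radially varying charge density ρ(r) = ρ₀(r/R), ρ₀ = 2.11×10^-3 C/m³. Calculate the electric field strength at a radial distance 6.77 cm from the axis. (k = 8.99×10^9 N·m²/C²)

Coaxial Gaussian cylinder, radius r = 6.77 cm, length L (r < R).
λ_enc = ∫₀^r ρ(r')·2πr' dr' = (2πρ₀/R)·r^3/3 = 8.734×10^-6 C/m.
By Gauss's law (flux through the curved wall only), E·2πrL = λ_enc L/ε₀.
E = 2k|λ_enc|/r = 2(8.99×10^9)(8.734×10^-6)/(0.0677) = 2.32e6 N/C.

2.32e6 N/C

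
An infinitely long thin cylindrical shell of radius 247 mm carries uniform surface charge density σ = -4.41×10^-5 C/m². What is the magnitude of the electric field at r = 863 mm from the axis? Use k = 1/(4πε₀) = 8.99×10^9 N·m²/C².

Coaxial Gaussian cylinder, radius r = 863 mm, length L (r > 247 mm).
The whole shell is enclosed: λ_enc = σ·2πR = (-4.41e-5)·2π·(0.247) = -6.844×10^-5 C/m.
Applying ∮E·dA = Q_enc/ε₀ with the end caps contributing no flux:
E = 2k|λ_enc|/r = 2(8.99×10^9)(6.844×10^-5)/(0.863) = 1.43e6 N/C.

E = 1.43×10^6 N/C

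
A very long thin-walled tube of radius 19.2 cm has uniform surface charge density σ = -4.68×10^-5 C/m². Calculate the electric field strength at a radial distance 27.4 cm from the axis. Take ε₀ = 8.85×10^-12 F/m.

Coaxial Gaussian cylinder, radius r = 27.4 cm, length L (r > 19.2 cm).
The whole shell is enclosed: λ_enc = σ·2πR = (-4.68e-5)·2π·(0.192) = -5.646×10^-5 C/m.
Since E is radial and uniform over the curved surface, Φ = E·2πrL = Q_enc/ε₀ = λ_enc L/ε₀.
E = |λ_enc|/(2πε₀r) = (5.646e-5)/(2π·8.85×10^-12·0.274) = 3.71×10^6 N/C.

|E| ≈ 3.71e6 N/C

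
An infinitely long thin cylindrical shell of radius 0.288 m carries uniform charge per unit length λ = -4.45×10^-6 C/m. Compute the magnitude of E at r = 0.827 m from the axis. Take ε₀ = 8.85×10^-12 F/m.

|E| = 9.68e4 N/C

By cylindrical symmetry E is radial; use a coaxial Gaussian cylinder of radius 0.827 m and length L (r > 0.288 m).
The full line charge is enclosed: λ_enc = -4.45e-6 C/m.
Since E is radial and uniform over the curved surface, Φ = E·2πrL = Q_enc/ε₀ = λ_enc L/ε₀.
E = |λ_enc|/(2πε₀r) = (4.45e-6)/(2π·8.85×10^-12·0.827) = 9.68×10^4 N/C.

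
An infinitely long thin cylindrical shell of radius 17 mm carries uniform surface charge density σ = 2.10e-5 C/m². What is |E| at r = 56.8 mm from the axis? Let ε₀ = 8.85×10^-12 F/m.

Coaxial Gaussian cylinder, radius r = 56.8 mm, length L (r > 17 mm).
The whole shell is enclosed: λ_enc = σ·2πR = (2.10×10^-5)·2π·(0.017) = 2.243×10^-6 C/m.
By Gauss's law (flux through the curved wall only), E·2πrL = λ_enc L/ε₀.
E = |λ_enc|/(2πε₀r) = (2.243×10^-6)/(2π·8.85×10^-12·0.0568) = 7.10×10^5 N/C.

E ≈ 7.10×10^5 N/C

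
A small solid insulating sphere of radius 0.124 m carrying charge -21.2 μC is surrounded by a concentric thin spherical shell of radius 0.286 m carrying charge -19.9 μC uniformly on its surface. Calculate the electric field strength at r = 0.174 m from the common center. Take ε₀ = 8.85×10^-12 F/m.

E = 6.30×10^6 N/C

Take a concentric spherical Gaussian surface of radius r = 0.174 m (between the bodies, 0.124 m < r < 0.286 m).
The shell at 0.286 m lies outside the Gaussian surface, so Q_enc = -21.2 μC = -2.12e-5 C.
Gauss's law: E·4πr² = Q_enc/ε₀.
E = |Q_enc|/(4πε₀r²) = (2.12×10^-5)/(4π·8.85×10^-12·(0.174)²) = 6.30×10^6 N/C.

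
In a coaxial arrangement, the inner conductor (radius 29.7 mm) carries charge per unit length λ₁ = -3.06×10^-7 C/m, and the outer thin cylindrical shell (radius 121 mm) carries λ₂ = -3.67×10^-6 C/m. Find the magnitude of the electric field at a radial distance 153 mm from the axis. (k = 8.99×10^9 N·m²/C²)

Take a coaxial cylindrical Gaussian surface of radius r = 153 mm and length L (r > 121 mm, enclosing both).
λ_enc = λ₁ + λ₂ = (-3.06e-7) + (-3.67×10^-6) = -3.976×10^-6 C/m.
By Gauss's law (flux through the curved wall only), E·2πrL = λ_enc L/ε₀.
E = 2k|λ_enc|/r = 2(8.99×10^9)(3.976×10^-6)/(0.153) = 4.67×10^5 N/C.

E = 4.67×10^5 N/C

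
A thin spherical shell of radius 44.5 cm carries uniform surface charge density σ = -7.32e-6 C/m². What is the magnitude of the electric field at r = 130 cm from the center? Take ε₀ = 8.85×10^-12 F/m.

Use a concentric Gaussian sphere at r = 130 cm (r > 44.5 cm).
The entire shell is enclosed: Q_enc = σ·4πR² = (-7.32e-6)·4π·(0.445)² = -1.822e-5 C.
By Gauss's law, ∮E·dA = E·4πr² = Q_enc/ε₀.
E = |Q_enc|/(4πε₀r²) = (1.822×10^-5)/(4π·8.85×10^-12·(1.3)²) = 9.69×10^4 N/C.

|E| ≈ 9.69e4 V/m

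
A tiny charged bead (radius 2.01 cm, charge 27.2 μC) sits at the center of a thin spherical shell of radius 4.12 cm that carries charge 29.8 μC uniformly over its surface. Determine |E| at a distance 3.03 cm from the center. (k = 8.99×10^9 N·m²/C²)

|E| ≈ 2.66×10^8 N/C

Symmetry ⇒ E = E(r) r̂. Gaussian sphere of radius r = 3.03 cm (between the bodies, 2.01 cm < r < 4.12 cm).
Only the inner charge is enclosed; the outer shell contributes nothing inside itself. Q_enc = 27.2 μC = 2.72e-5 C.
Gauss's law: E·4πr² = Q_enc/ε₀.
E = k|Q_enc|/r² = (8.99×10^9)(2.72×10^-5)/(0.0303)² = 2.66×10^8 N/C.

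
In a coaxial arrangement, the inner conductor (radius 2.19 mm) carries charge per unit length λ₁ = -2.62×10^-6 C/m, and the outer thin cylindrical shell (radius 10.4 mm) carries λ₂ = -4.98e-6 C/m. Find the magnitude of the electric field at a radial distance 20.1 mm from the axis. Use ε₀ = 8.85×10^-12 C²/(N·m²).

6.80×10^6 N/C

By cylindrical symmetry E is radial; use a coaxial Gaussian cylinder of radius 20.1 mm and length L (r > 10.4 mm, enclosing both).
λ_enc = λ₁ + λ₂ = (-2.62×10^-6) + (-4.98×10^-6) = -7.60e-6 C/m.
Gauss's law: E·2πrL = λ_enc L/ε₀.
E = |λ_enc|/(2πε₀r) = (7.60×10^-6)/(2π·8.85×10^-12·0.0201) = 6.80×10^6 N/C.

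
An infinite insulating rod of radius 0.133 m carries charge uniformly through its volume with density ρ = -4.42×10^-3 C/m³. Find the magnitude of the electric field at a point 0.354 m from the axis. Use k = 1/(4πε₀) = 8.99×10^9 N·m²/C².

|E| = 1.25e7 N/C

By cylindrical symmetry E is radial; use a coaxial Gaussian cylinder of radius 0.354 m and length L (r > 0.133 m, full cross-section enclosed).
λ_enc = ρ·πR² = (-4.42e-3)π(0.133)² = -2.456×10^-4 C/m.
Applying ∮E·dA = Q_enc/ε₀ with the end caps contributing no flux:
E = 2k|λ_enc|/r = 2(8.99×10^9)(2.456×10^-4)/(0.354) = 1.25×10^7 N/C.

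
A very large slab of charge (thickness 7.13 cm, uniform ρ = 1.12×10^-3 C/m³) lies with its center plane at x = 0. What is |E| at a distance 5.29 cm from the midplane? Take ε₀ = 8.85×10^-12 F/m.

|E| ≈ 4.51×10^6 N/C

The point |x| = 5.29 cm lies outside the slab (half-thickness 0.03565 m). A symmetric pillbox spanning the full slab encloses Q_enc = ρ·d·A.
Flux = 2EA ⇒ E = |ρ|d/(2ε₀), independent of distance outside.
E = (1.12×10^-3)(0.0713)/(2·8.85×10^-12) = 4.51×10^6 N/C.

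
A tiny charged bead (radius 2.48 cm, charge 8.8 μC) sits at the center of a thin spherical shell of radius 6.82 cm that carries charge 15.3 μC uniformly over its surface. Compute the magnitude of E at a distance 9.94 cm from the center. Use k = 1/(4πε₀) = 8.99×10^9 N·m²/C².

Symmetry ⇒ E = E(r) r̂. Gaussian sphere of radius r = 9.94 cm (r > 6.82 cm, enclosing both).
Q_enc = (8.8 μC) + (15.3 μC) = 2.41×10^-5 C.
By Gauss's law, ∮E·dA = E·4πr² = Q_enc/ε₀.
E = k|Q_enc|/r² = (8.99×10^9)(2.41×10^-5)/(0.0994)² = 2.19×10^7 N/C.

2.19×10^7 N/C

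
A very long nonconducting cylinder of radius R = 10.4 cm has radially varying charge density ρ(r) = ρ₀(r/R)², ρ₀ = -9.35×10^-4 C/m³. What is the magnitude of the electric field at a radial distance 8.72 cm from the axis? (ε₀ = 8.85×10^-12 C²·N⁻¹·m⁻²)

1.62×10^6 N/C

Take a coaxial cylindrical Gaussian surface of radius r = 8.72 cm and length L (r < R).
Integrating ρ over the cross-section to radius r: λ_enc = (2πρ₀/R²) ∫₀^r r'^3 dr' = 2πρ₀ r^4/(4·R²) = -7.851×10^-6 C/m.
Gauss's law: E·2πrL = λ_enc L/ε₀.
E = |λ_enc|/(2πε₀r) = (7.851×10^-6)/(2π·8.85×10^-12·0.0872) = 1.62×10^6 N/C.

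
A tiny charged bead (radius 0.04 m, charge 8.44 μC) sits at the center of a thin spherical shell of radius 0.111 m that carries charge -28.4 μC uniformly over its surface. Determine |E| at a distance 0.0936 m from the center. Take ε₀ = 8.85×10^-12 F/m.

E = 8.66×10^6 N/C

By spherical symmetry E is radial; choose a Gaussian sphere of radius r = 0.0936 m (between the bodies, 0.04 m < r < 0.111 m).
Only the inner charge is enclosed; the outer shell contributes nothing inside itself. Q_enc = 8.44 μC = 8.44e-6 C.
Gauss's law: E·4πr² = Q_enc/ε₀.
E = |Q_enc|/(4πε₀r²) = (8.44×10^-6)/(4π·8.85×10^-12·(0.0936)²) = 8.66×10^6 N/C.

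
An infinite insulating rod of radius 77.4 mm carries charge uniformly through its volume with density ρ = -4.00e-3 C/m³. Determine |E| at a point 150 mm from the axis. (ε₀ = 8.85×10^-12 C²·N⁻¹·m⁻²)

|E| = 9.03e6 N/C

Coaxial Gaussian cylinder, radius r = 150 mm, length L (r > 77.4 mm, full cross-section enclosed).
λ_enc = ρ·πR² = (-4.00×10^-3)π(0.0774)² = -7.528×10^-5 C/m.
Since E is radial and uniform over the curved surface, Φ = E·2πrL = Q_enc/ε₀ = λ_enc L/ε₀.
E = |λ_enc|/(2πε₀r) = (7.528×10^-5)/(2π·8.85×10^-12·0.15) = 9.03×10^6 N/C.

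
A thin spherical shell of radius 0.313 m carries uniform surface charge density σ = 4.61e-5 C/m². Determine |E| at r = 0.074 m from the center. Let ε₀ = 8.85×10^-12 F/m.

E = 0

By spherical symmetry E is radial; choose a Gaussian sphere of radius r = 0.074 m (inside the shell, r < 0.313 m).
No charge lies within this surface, so Q_enc = 0 and Gauss's law gives E·4πr² = 0 ⇒ E = 0.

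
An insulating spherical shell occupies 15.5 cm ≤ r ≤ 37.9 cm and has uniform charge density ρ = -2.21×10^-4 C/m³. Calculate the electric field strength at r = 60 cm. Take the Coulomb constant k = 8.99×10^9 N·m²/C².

Symmetry ⇒ E = E(r) r̂. Gaussian sphere of radius r = 60 cm (r > 37.9 cm, enclosing the whole shell).
Q_enc = ρ·(4π/3)(b³ − a³) = (-2.21×10^-4)·(4π/3)·((0.379)³ − (0.155)³) = -4.695×10^-5 C.
Gauss's law: E·4πr² = Q_enc/ε₀.
E = k|Q_enc|/r² = (8.99×10^9)(4.695×10^-5)/(0.6)² = 1.17×10^6 N/C.

E ≈ 1.17×10^6 N/C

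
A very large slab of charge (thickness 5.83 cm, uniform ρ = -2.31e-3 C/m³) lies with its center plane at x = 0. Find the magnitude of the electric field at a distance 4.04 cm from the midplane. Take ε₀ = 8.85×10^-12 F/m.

The point |x| = 4.04 cm lies outside the slab (half-thickness 0.02915 m). A symmetric pillbox spanning the full slab encloses Q_enc = ρ·d·A.
Flux = 2EA ⇒ E = |ρ|d/(2ε₀), independent of distance outside.
E = (2.31e-3)(0.0583)/(2·8.85×10^-12) = 7.61×10^6 N/C.

E = 7.61×10^6 V/m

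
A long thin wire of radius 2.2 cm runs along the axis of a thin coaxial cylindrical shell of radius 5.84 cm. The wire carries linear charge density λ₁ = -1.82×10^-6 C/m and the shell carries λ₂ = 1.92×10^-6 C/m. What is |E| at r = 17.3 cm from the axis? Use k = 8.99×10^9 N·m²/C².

By cylindrical symmetry E is radial; use a coaxial Gaussian cylinder of radius 17.3 cm and length L (r > 5.84 cm, enclosing both).
λ_enc = λ₁ + λ₂ = (-1.82e-6) + (1.92e-6) = 1.00×10^-7 C/m.
Since E is radial and uniform over the curved surface, Φ = E·2πrL = Q_enc/ε₀ = λ_enc L/ε₀.
E = 2k|λ_enc|/r = 2(8.99×10^9)(1.00×10^-7)/(0.173) = 1.04e4 N/C.

E ≈ 1.04e4 V/m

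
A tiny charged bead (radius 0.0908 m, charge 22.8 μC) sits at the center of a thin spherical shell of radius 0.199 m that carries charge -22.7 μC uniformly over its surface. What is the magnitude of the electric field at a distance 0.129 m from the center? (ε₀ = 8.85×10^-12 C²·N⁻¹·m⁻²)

Use a concentric Gaussian sphere at r = 0.129 m (between the bodies, 0.0908 m < r < 0.199 m).
The shell at 0.199 m lies outside the Gaussian surface, so Q_enc = 22.8 μC = 2.28×10^-5 C.
By Gauss's law, ∮E·dA = E·4πr² = Q_enc/ε₀.
E = |Q_enc|/(4πε₀r²) = (2.28×10^-5)/(4π·8.85×10^-12·(0.129)²) = 1.23×10^7 N/C.

|E| ≈ 1.23×10^7 N/C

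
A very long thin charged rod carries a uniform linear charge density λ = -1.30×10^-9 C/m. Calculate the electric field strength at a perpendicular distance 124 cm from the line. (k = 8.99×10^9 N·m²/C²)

E = 18.9 N/C

Coaxial Gaussian cylinder, radius r = 124 cm, length L.
Q_enc = λL, so λ_enc = -1.30×10^-9 C/m.
Applying ∮E·dA = Q_enc/ε₀ with the end caps contributing no flux:
E = 2k|λ_enc|/r = 2(8.99×10^9)(1.30×10^-9)/(1.24) = 18.9 N/C.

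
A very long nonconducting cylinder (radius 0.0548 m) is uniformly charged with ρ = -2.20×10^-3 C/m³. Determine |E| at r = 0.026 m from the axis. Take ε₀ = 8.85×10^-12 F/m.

Choose a coaxial cylinder of radius r = 0.026 m (arbitrary length L) as the Gaussian surface (r < R).
Charge inside radius r per length L is ρ·πr²·L, so λ_enc = ρπr² = -4.672×10^-6 C/m.
Since E is radial and uniform over the curved surface, Φ = E·2πrL = Q_enc/ε₀ = λ_enc L/ε₀.
E = |λ_enc|/(2πε₀r) = (4.672×10^-6)/(2π·8.85×10^-12·0.026) = 3.23×10^6 N/C.

|E| ≈ 3.23×10^6 V/m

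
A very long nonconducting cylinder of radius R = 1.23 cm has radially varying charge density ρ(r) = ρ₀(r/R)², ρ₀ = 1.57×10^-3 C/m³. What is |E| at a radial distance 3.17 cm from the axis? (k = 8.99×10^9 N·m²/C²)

Take a coaxial cylindrical Gaussian surface of radius r = 3.17 cm and length L (r > R, full charge per length enclosed).
λ_enc = 2π ∫₀^R ρ₀(r'/R)^2 r' dr' = 2πρ₀R²/4 = 3.731e-7 C/m.
By Gauss's law (flux through the curved wall only), E·2πrL = λ_enc L/ε₀.
E = 2k|λ_enc|/r = 2(8.99×10^9)(3.731×10^-7)/(0.0317) = 2.12×10^5 N/C.

|E| = 2.12e5 N/C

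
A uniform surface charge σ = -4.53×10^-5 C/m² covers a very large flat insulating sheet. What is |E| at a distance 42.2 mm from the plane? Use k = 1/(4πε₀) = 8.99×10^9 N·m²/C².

Choose a cylindrical pillbox piercing the sheet, end faces (area A) parallel to it.
Flux Φ = 2EA and Q_enc = σA, so 2EA = σA/ε₀ ⇒ E = |σ|/(2ε₀), independent of distance.
E = 2πk|σ| = 2π(8.99×10^9)(4.53×10^-5) = 2.56e6 N/C.

E ≈ 2.56e6 N/C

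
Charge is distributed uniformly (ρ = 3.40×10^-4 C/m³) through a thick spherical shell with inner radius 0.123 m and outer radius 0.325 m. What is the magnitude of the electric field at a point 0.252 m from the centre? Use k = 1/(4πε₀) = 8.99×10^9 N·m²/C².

E ≈ 2.85e6 N/C

Use a concentric Gaussian sphere at r = 0.252 m (within the shell material, 0.123 m < r < 0.325 m).
Enclosed charge is the volume from a to r: Q_enc = (4π/3)ρ(r³ − a³) = 2.014×10^-5 C.
Gauss's law: E·4πr² = Q_enc/ε₀.
E = k|Q_enc|/r² = (8.99×10^9)(2.014×10^-5)/(0.252)² = 2.85e6 N/C.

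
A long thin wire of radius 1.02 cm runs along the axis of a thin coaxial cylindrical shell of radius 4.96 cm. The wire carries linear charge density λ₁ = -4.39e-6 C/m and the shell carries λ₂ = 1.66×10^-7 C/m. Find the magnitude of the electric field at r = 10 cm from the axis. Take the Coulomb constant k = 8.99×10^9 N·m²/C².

By cylindrical symmetry E is radial; use a coaxial Gaussian cylinder of radius 10 cm and length L (r > 4.96 cm, enclosing both).
λ_enc = λ₁ + λ₂ = (-4.39×10^-6) + (1.66×10^-7) = -4.224×10^-6 C/m.
Since E is radial and uniform over the curved surface, Φ = E·2πrL = Q_enc/ε₀ = λ_enc L/ε₀.
E = 2k|λ_enc|/r = 2(8.99×10^9)(4.224×10^-6)/(0.1) = 7.59e5 N/C.

E ≈ 7.59×10^5 V/m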